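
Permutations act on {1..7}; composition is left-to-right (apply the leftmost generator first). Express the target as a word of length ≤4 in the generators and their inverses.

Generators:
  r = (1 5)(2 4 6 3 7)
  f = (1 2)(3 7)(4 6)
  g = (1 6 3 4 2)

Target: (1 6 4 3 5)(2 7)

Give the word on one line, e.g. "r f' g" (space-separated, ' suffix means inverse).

g' g' r

  after g': (1 2 4 3 6)
  after g': (1 4 6 2 3)
  after r: (1 6 4 3 5)(2 7)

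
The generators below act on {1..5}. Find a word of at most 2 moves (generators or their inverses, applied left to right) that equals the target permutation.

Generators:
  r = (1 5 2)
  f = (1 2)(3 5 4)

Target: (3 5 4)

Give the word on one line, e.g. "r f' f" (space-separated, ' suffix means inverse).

  after f': (1 2)(3 4 5)
  after f': (3 5 4)

f' f'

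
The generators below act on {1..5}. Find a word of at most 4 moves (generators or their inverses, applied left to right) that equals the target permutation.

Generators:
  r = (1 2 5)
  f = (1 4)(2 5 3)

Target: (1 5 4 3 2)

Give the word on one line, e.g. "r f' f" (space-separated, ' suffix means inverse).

  after f': (1 4)(2 3 5)
  after r': (1 4 5)(2 3)
  after f: (3 5 4)
  after r': (1 5 4 3 2)

f' r' f r'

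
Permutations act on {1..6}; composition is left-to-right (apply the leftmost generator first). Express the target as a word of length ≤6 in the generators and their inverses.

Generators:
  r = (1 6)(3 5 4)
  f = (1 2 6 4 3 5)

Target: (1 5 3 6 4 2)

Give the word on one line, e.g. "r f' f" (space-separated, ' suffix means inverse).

f r r f' f'

  after f: (1 2 6 4 3 5)
  after r: (1 2)(3 4 5 6)
  after r: (1 2 6 5)
  after f': (3 4 6)
  after f': (1 5 3 6 4 2)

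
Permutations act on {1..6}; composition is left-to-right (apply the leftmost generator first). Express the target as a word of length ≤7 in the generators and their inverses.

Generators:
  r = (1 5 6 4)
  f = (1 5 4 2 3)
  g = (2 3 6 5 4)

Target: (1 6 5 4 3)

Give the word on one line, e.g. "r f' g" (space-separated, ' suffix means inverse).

g' r r f f

  after g': (2 4 5 6 3)
  after r: (1 5 4 6 3 2)
  after r: (1 6 3 2 5)
  after f: (1 6)(2 4)
  after f: (1 6 5 4 3)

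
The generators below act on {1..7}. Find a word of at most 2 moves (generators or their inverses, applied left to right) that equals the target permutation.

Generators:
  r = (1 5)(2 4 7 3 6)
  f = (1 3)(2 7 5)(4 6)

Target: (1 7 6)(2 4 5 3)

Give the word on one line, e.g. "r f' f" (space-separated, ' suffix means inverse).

  after r': (1 5)(2 6 3 7 4)
  after f': (1 7 6)(2 4 5 3)

r' f'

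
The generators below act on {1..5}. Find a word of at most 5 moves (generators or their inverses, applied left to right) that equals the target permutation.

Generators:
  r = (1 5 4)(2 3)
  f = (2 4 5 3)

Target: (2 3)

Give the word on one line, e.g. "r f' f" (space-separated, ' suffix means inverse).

  after r: (1 5 4)(2 3)
  after r: (1 4 5)
  after r: (2 3)

r r r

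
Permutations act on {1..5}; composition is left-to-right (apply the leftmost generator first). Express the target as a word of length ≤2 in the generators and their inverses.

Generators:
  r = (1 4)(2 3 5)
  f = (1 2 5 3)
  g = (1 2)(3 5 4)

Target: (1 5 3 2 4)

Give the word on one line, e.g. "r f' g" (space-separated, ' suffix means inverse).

  after f': (1 3 5 2)
  after r: (1 5 3 2 4)

f' r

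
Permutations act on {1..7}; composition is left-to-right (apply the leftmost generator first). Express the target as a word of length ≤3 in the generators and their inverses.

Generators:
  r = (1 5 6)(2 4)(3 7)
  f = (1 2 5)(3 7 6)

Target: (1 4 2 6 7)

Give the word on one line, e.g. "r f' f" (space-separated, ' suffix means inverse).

  after f: (1 2 5)(3 7 6)
  after r: (1 4 2 6 7)

f r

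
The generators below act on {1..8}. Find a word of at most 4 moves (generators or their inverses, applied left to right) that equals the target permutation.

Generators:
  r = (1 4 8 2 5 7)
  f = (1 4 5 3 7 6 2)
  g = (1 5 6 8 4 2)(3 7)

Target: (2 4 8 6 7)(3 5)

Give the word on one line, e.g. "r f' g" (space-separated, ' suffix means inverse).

r f'

  after r: (1 4 8 2 5 7)
  after f': (2 4 8 6 7)(3 5)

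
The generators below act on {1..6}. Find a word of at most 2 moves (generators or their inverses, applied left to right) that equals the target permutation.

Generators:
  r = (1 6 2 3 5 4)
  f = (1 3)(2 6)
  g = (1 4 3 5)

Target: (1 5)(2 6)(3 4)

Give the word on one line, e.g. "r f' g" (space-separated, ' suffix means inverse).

  after f: (1 3)(2 6)
  after g: (1 5)(2 6)(3 4)

f g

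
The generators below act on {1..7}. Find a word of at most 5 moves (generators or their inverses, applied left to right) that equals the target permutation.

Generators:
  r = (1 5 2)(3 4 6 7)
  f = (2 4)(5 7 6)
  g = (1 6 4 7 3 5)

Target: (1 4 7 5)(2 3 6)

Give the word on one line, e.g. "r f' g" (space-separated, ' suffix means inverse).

  after f': (2 4)(5 6 7)
  after g': (1 5)(2 6 4)(3 7)
  after r: (1 2 7 4)
  after g: (1 2 3 5)(4 6)
  after f': (1 4 7 5)(2 3 6)

f' g' r g f'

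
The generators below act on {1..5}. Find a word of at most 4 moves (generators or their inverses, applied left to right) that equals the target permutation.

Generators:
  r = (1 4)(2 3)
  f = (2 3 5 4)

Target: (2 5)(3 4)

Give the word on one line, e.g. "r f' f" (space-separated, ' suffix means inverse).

  after f: (2 3 5 4)
  after f: (2 5)(3 4)

f f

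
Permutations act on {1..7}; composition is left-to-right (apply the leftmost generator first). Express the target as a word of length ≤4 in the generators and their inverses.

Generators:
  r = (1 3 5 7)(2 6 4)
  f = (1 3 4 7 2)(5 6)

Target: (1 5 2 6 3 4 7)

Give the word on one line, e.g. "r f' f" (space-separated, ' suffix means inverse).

f f f r'

  after f: (1 3 4 7 2)(5 6)
  after f: (1 4 2 3 7)
  after f: (1 7 3 2 4)(5 6)
  after r': (1 5 2 6 3 4 7)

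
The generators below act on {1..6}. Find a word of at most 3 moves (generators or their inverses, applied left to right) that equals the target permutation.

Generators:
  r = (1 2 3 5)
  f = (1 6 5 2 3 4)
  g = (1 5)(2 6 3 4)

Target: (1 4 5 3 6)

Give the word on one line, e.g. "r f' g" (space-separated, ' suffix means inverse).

  after r': (1 5 3 2)
  after f: (1 2 6 5 4)
  after g': (1 4 5 3 6)

r' f g'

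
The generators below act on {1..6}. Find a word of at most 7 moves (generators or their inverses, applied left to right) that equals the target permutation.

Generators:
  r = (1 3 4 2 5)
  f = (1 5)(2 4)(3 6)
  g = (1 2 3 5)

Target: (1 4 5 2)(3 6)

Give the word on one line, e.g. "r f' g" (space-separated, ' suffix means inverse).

f r' g' r r

  after f: (1 5)(2 4)(3 6)
  after r': (1 2 3 6)
  after g': (3 6 5)
  after r: (1 3 6)(2 5 4)
  after r: (1 4 5 2)(3 6)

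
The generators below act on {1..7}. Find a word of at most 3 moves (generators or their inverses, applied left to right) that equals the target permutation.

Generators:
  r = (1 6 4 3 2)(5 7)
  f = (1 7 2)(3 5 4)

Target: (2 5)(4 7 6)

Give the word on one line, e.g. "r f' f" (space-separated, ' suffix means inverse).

  after f: (1 7 2)(3 5 4)
  after f: (1 2 7)(3 4 5)
  after r: (2 5)(4 7 6)

f f r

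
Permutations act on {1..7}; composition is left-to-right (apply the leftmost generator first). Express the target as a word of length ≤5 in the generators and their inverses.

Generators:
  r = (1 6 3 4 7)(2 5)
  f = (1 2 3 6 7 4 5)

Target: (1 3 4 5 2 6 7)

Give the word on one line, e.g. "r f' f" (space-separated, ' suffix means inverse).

f' f' r f' r

  after f': (1 5 4 7 6 3 2)
  after f': (1 4 6 2 5 7 3)
  after r: (1 7 4 3 6 5)
  after f': (1 6 4 2)
  after r: (1 3 4 5 2 6 7)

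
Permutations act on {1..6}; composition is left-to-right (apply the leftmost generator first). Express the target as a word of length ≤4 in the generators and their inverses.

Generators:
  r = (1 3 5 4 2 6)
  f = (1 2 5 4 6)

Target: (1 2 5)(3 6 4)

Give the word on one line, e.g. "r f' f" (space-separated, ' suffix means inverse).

r' r'

  after r': (1 6 2 4 5 3)
  after r': (1 2 5)(3 6 4)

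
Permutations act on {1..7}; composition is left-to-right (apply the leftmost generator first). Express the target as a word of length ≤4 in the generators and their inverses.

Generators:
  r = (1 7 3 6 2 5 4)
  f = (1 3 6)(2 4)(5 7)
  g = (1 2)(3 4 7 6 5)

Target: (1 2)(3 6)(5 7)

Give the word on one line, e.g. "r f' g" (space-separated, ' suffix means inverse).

  after f: (1 3 6)(2 4)(5 7)
  after r': (1 7 2 5)(4 6)
  after r': (3 7 6 5 4)
  after g: (1 2)(3 6)(5 7)

f r' r' g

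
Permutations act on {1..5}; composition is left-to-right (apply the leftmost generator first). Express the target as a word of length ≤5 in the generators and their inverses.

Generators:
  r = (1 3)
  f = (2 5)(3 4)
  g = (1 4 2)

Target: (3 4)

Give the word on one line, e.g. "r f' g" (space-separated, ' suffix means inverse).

  after g: (1 4 2)
  after g: (1 2 4)
  after r': (1 2 4 3)
  after g: (3 4)

g g r' g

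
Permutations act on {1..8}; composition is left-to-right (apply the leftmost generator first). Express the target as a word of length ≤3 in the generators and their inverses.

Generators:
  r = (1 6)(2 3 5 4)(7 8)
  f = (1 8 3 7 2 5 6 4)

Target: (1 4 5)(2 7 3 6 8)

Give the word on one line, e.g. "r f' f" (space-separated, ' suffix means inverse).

  after r: (1 6)(2 3 5 4)(7 8)
  after f: (1 4 5)(2 7 3 6 8)

r f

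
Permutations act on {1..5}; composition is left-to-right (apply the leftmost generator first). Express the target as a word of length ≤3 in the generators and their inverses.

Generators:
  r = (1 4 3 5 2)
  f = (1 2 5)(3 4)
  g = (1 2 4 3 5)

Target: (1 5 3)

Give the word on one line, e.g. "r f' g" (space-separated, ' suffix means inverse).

g' g' r

  after g': (1 5 3 4 2)
  after g': (1 3 2 5 4)
  after r: (1 5 3)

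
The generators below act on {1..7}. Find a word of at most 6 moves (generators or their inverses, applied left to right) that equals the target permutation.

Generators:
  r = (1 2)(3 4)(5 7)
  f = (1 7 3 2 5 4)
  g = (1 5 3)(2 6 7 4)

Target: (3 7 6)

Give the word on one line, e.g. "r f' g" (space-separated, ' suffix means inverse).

  after f': (1 4 5 2 3 7)
  after g': (1 7 3 6 2 5 4)
  after f: (1 3 6 5)(2 4 7)
  after g: (3 7 6)

f' g' f g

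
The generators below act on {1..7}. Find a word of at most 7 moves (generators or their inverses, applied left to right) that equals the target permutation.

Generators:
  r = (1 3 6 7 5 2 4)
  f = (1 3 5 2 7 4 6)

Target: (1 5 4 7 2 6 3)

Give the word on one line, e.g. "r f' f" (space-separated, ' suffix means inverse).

f r' r' r' f'

  after f: (1 3 5 2 7 4 6)
  after r': (2 6 4 3 7)
  after r': (1 4)(2 3 6)(5 7)
  after r': (1 2)(5 6)
  after f': (1 5 4 7 2 6 3)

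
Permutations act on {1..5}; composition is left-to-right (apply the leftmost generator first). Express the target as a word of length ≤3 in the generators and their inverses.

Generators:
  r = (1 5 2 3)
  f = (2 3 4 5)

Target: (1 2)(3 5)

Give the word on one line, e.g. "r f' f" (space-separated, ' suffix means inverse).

r r

  after r: (1 5 2 3)
  after r: (1 2)(3 5)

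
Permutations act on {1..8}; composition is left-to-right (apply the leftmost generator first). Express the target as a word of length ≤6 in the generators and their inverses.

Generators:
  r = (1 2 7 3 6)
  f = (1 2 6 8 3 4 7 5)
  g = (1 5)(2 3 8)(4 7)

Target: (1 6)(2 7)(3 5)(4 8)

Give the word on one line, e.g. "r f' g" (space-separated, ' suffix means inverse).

r g r g

  after r: (1 2 7 3 6)
  after g: (1 3 6 5)(2 4 7 8)
  after r: (1 6 5 2 4 3)(7 8)
  after g: (1 6)(2 7)(3 5)(4 8)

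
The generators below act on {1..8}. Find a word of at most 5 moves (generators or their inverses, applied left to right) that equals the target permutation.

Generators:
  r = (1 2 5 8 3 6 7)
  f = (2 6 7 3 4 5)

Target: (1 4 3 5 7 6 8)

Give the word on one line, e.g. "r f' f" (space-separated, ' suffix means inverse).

  after f: (2 6 7 3 4 5)
  after r': (1 7 8 5)(2 3 4)
  after r': (1 6 3 4)(2 8)(5 7)
  after r': (1 3 4 7 2 5 6 8)
  after f: (1 4 3 5 7 6 8)

f r' r' r' f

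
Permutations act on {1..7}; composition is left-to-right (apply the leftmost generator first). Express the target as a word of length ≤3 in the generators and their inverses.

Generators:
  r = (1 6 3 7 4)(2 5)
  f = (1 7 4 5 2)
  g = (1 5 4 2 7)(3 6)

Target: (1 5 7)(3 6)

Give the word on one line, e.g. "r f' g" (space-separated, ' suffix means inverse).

f f g'

  after f: (1 7 4 5 2)
  after f: (1 4 2 7 5)
  after g': (1 5 7)(3 6)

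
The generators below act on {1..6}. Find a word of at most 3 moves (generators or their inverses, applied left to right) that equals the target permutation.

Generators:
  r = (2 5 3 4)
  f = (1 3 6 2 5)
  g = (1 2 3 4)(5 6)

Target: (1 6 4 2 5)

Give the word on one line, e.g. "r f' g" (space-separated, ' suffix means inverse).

g f g'

  after g: (1 2 3 4)(5 6)
  after f: (1 5 2 6)(3 4)
  after g': (1 6 4 2 5)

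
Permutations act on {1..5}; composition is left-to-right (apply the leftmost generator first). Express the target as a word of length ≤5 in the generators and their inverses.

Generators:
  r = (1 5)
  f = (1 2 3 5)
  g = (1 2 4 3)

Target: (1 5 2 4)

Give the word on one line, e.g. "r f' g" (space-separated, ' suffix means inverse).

f g' f'

  after f: (1 2 3 5)
  after g': (2 4)(3 5)
  after f': (1 5 2 4)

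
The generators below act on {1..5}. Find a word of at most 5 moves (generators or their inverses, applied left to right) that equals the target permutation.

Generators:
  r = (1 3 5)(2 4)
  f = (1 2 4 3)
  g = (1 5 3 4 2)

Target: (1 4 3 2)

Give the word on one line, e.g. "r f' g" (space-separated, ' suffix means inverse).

f g r' g f'

  after f: (1 2 4 3)
  after g: (3 5)
  after r': (1 5)(2 4)
  after g: (1 3 4)
  after f': (1 4 3 2)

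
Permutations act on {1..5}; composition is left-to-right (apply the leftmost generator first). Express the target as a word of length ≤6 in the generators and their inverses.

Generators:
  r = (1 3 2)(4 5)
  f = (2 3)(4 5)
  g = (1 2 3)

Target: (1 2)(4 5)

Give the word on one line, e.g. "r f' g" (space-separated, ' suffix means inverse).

  after g: (1 2 3)
  after f': (1 3)(4 5)
  after g: (2 3)(4 5)
  after g: (1 2)(4 5)

g f' g g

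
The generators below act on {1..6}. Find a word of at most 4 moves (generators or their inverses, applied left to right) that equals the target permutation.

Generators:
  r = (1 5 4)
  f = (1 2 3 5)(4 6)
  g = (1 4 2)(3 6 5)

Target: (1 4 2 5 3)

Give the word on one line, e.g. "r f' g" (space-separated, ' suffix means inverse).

r' f' f'

  after r': (1 4 5)
  after f': (1 6 4 3 2)
  after f': (1 4 2 5 3)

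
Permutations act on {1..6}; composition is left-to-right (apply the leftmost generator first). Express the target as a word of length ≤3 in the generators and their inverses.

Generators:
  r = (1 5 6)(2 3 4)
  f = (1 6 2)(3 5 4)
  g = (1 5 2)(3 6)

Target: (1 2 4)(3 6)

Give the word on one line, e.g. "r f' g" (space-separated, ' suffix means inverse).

  after g: (1 5 2)(3 6)
  after f': (1 3)(4 5 6)
  after r': (1 2 4)(3 6)

g f' r'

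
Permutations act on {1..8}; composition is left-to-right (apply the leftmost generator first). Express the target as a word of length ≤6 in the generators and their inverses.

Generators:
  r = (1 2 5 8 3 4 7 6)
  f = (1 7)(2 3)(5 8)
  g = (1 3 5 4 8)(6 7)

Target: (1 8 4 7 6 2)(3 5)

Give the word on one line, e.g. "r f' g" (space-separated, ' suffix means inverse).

r g' f' r'

  after r: (1 2 5 8 3 4 7 6)
  after g': (1 2 3 5 4 6 8)
  after f': (1 3 8 7)(4 6 5)
  after r': (1 8 4 7 6 2)(3 5)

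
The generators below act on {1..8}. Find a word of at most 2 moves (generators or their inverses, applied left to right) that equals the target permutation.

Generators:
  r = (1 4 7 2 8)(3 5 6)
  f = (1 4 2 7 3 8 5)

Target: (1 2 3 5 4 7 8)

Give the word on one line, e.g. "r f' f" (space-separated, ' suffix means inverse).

f f

  after f: (1 4 2 7 3 8 5)
  after f: (1 2 3 5 4 7 8)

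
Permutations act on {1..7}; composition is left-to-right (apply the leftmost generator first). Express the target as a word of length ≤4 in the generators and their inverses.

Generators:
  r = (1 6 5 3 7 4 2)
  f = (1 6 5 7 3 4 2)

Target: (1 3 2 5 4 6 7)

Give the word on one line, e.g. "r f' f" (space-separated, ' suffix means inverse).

  after r': (1 2 4 7 3 5 6)
  after r': (1 4 3 6 2 7 5)
  after r': (1 7 6 4 5 2 3)
  after r': (1 3 2 5 4 6 7)

r' r' r' r'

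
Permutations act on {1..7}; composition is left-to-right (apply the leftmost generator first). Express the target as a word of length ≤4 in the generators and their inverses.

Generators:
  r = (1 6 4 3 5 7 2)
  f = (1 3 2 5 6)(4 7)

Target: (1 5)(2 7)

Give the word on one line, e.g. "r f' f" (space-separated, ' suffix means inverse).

  after r: (1 6 4 3 5 7 2)
  after f: (2 3 6 7 5 4)
  after r': (1 2 4 7 3)(5 6)
  after f: (1 5)(2 7)

r f r' f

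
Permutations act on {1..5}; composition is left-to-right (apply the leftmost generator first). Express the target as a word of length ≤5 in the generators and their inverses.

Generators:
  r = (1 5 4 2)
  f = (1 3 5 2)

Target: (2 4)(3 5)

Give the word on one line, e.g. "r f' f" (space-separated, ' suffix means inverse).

  after f: (1 3 5 2)
  after f: (1 5)(2 3)
  after f: (1 2 5 3)
  after r: (2 4)(3 5)

f f f r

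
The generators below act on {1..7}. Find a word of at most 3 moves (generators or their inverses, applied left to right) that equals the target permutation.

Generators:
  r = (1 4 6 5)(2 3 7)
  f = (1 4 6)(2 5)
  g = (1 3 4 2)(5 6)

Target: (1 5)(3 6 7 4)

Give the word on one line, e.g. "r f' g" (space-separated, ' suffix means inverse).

r' g' r

  after r': (1 5 6 4)(2 7 3)
  after g': (1 6 3 4 2 7)
  after r: (1 5)(3 6 7 4)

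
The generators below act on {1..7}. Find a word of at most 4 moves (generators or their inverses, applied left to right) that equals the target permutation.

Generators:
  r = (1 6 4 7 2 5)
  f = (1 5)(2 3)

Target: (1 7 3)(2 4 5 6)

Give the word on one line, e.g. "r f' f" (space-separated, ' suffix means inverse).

r f' r r

  after r: (1 6 4 7 2 5)
  after f': (1 6 4 7 3 2)
  after r: (1 4 2 6 7 3 5)
  after r: (1 7 3)(2 4 5 6)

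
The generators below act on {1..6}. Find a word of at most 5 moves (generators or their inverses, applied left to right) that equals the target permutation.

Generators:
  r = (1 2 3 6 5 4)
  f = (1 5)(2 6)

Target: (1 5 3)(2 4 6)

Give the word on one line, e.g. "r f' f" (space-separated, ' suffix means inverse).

  after r': (1 4 5 6 3 2)
  after f': (1 4)(2 5)(3 6)
  after r: (2 4)(3 5)
  after f': (1 5 3)(2 4 6)

r' f' r f'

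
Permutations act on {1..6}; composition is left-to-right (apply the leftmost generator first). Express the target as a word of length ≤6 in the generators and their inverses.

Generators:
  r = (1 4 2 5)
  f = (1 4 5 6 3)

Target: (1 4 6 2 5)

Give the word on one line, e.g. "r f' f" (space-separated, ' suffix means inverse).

  after f: (1 4 5 6 3)
  after r: (1 2 5 6 3 4)
  after f': (1 2 4 3)
  after f': (1 2)(4 6 5)
  after r': (1 4 6 2 5)

f r f' f' r'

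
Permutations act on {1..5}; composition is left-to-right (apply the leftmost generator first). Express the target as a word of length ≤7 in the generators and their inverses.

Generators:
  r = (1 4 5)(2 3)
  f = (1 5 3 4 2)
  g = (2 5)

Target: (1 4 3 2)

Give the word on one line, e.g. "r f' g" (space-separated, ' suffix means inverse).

  after f: (1 5 3 4 2)
  after g: (1 2)(3 4 5)
  after r: (1 3 5 2 4)
  after r: (1 2 5 3)
  after f': (1 4 3 2)

f g r r f'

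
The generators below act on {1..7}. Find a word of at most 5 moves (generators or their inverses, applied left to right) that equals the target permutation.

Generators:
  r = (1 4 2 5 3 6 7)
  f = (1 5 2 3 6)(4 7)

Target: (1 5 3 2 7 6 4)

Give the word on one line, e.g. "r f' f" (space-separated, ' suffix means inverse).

  after f': (1 6 3 2 5)(4 7)
  after f': (1 3 5 6 2)
  after r': (1 5 3 2 7 6 4)

f' f' r'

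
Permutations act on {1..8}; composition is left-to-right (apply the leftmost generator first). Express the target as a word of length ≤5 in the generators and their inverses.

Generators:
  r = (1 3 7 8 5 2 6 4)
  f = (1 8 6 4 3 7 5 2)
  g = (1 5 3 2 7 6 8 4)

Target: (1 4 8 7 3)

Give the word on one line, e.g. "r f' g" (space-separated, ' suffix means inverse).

g r r r

  after g: (1 5 3 2 7 6 8 4)
  after r: (1 2 8)(3 6 5 7 4)
  after r: (1 6 2 5 8 3 4 7)
  after r: (1 4 8 7 3)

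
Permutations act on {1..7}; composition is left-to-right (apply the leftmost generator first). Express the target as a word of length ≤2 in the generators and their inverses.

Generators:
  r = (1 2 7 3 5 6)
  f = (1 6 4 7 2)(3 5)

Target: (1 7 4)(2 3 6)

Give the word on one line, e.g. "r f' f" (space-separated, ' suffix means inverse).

f' r

  after f': (1 2 7 4 6)(3 5)
  after r: (1 7 4)(2 3 6)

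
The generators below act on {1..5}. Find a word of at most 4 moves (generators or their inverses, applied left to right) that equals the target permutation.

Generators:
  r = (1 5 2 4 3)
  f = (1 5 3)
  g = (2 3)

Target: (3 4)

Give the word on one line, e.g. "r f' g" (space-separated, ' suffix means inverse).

  after r': (1 3 4 2 5)
  after f: (2 3 4)
  after g: (3 4)

r' f g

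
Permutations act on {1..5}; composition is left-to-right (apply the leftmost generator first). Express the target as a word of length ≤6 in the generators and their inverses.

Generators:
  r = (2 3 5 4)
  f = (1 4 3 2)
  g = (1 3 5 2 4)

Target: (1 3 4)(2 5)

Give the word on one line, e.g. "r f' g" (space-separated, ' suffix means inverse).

r f g' f'

  after r: (2 3 5 4)
  after f: (1 4)(3 5)
  after g': (1 2 5)
  after f': (1 3 4)(2 5)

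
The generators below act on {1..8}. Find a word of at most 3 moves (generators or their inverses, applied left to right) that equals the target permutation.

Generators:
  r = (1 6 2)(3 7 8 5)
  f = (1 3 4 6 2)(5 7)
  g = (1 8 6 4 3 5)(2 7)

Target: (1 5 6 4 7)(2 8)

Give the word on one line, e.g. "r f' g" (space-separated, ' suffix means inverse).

  after g: (1 8 6 4 3 5)(2 7)
  after r: (1 5 6 4 7)(2 8)

g r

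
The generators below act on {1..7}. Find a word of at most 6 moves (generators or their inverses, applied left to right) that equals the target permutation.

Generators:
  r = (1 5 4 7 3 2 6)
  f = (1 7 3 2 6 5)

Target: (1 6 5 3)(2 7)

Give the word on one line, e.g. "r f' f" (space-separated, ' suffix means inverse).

f' r' r' f' r

  after f': (1 5 6 2 3 7)
  after r': (2 7 6 3 4 5)
  after r': (1 6 7 2 4)(3 5)
  after f': (1 2 4 5 7 3 6)
  after r: (1 6 5 3)(2 7)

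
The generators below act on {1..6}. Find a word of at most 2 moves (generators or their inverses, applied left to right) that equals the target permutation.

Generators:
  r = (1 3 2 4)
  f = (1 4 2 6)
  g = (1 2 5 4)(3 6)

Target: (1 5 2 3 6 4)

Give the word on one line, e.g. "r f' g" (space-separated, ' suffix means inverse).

f g'

  after f: (1 4 2 6)
  after g': (1 5 2 3 6 4)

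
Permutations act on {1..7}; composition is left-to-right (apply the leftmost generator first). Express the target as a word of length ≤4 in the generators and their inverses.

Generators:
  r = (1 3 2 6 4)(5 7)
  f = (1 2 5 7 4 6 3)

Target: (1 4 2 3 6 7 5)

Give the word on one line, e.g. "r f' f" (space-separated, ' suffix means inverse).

r' f r

  after r': (1 4 6 2 3)(5 7)
  after f: (1 6 5 4 3 2)
  after r: (1 4 2 3 6 7 5)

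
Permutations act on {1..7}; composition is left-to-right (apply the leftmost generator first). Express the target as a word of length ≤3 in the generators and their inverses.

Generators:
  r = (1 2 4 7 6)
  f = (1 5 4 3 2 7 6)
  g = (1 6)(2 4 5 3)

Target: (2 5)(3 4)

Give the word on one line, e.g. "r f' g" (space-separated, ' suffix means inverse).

g' g'

  after g': (1 6)(2 3 5 4)
  after g': (2 5)(3 4)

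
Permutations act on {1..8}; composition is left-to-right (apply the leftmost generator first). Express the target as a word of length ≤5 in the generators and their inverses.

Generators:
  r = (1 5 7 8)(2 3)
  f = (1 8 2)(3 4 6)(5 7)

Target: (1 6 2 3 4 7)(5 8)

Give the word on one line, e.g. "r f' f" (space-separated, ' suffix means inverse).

  after f': (1 2 8)(3 6 4)(5 7)
  after r: (1 3 6 4 2)(5 8)
  after f': (1 6 3 4 8 7 5)
  after r': (1 6 2 3 4 7)(5 8)

f' r f' r'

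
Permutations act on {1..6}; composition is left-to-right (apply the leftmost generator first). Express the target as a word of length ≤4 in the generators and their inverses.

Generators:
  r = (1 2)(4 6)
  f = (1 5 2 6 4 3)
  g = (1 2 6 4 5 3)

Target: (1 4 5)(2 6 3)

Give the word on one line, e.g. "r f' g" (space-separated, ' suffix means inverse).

r g g

  after r: (1 2)(4 6)
  after g: (1 6 5 3)
  after g: (1 4 5)(2 6 3)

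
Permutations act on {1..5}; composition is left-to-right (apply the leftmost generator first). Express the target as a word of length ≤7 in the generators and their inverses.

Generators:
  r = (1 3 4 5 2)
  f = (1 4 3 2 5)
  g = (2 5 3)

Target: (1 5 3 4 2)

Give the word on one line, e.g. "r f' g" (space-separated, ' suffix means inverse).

  after g: (2 5 3)
  after g: (2 3 5)
  after f': (1 5 3 2 4)
  after r: (1 2 5 4 3)
  after f: (1 5 3 4 2)

g g f' r f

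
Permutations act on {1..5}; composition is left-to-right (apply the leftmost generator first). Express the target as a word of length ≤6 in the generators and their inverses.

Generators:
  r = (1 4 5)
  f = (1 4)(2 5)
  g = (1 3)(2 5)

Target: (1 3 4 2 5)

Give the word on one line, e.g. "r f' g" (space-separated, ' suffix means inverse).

r f g' f'

  after r: (1 4 5)
  after f: (2 5 4)
  after g': (1 3)(4 5)
  after f': (1 3 4 2 5)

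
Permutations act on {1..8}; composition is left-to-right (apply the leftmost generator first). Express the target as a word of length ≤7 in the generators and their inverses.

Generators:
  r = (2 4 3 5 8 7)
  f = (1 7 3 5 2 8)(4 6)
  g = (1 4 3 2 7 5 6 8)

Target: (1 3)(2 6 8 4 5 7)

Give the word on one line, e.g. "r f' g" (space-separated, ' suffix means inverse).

r g g r f'

  after r: (2 4 3 5 8 7)
  after g: (1 4 2 3 6 8 5)
  after g: (1 3 8 6)(4 7 5)
  after r: (1 5 3 7 8 6)(2 4)
  after f': (1 3)(2 6 8 4 5 7)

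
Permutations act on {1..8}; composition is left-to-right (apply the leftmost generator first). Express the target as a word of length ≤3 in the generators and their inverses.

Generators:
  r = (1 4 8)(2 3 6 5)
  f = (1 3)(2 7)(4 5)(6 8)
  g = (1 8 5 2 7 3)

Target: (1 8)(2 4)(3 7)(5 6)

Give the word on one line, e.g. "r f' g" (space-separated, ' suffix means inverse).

  after g': (1 3 7 2 5 8)
  after f': (2 4 5 6 8 3)
  after g: (1 8)(2 4)(3 7)(5 6)

g' f' g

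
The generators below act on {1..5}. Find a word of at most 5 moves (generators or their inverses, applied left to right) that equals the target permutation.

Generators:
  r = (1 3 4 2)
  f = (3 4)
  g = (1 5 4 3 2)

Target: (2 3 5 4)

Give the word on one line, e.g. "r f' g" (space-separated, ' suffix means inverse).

  after g: (1 5 4 3 2)
  after r': (1 5 3 4)
  after g': (2 3 5 4)

g r' g'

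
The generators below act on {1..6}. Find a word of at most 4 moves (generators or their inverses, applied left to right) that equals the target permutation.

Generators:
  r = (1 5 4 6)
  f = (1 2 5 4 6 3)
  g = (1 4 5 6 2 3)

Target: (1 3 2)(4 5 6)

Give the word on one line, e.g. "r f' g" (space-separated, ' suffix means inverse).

g' r

  after g': (1 3 2 6 5 4)
  after r: (1 3 2)(4 5 6)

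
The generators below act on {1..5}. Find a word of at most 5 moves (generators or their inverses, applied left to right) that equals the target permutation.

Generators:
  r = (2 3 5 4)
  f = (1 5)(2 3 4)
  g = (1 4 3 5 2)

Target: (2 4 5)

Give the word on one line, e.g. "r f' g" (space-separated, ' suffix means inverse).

  after r: (2 3 5 4)
  after f: (1 5 2 4 3)
  after f: (3 5)
  after r': (2 4 5)

r f f r'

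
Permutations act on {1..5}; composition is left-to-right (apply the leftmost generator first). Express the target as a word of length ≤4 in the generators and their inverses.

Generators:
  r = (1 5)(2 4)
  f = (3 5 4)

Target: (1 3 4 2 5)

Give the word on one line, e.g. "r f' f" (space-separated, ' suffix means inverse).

  after r': (1 5)(2 4)
  after f': (1 3 4 2 5)

r' f'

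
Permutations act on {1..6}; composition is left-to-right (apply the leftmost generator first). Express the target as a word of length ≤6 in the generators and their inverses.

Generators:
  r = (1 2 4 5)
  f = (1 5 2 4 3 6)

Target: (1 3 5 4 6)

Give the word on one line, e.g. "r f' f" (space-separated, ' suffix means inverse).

  after f: (1 5 2 4 3 6)
  after r': (1 4 3 6 5)
  after f: (1 3)(2 4 6)
  after r': (1 3 5 4 6)

f r' f r'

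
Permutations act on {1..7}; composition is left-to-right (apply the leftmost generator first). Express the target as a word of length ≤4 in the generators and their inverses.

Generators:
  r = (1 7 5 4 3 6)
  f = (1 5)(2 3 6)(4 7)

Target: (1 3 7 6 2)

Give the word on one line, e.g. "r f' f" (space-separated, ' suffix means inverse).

f r r

  after f: (1 5)(2 3 6)(4 7)
  after r: (1 4 5 7 3)(2 6)
  after r: (1 3 7 6 2)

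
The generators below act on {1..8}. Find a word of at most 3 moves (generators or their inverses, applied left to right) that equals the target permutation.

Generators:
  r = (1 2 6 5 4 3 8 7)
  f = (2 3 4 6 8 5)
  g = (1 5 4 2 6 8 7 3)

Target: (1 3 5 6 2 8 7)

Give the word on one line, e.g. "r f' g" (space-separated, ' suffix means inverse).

r f

  after r: (1 2 6 5 4 3 8 7)
  after f: (1 3 5 6 2 8 7)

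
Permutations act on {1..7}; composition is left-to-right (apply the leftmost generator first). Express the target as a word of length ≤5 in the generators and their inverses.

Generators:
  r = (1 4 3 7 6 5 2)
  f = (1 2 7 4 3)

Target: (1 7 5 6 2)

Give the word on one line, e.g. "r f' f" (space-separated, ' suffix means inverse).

  after r: (1 4 3 7 6 5 2)
  after f: (1 3 4)(5 7 6)
  after r: (1 7 5 6 2)

r f r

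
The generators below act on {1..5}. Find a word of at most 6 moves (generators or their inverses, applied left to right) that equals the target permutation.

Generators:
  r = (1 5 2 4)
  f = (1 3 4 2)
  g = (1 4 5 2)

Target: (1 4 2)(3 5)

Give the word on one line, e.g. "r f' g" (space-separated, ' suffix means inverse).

g' r' f f g'

  after g': (1 2 5 4)
  after r': (1 5 2)
  after f: (1 5)(2 3 4)
  after f: (1 5 3 2 4)
  after g': (1 4 2)(3 5)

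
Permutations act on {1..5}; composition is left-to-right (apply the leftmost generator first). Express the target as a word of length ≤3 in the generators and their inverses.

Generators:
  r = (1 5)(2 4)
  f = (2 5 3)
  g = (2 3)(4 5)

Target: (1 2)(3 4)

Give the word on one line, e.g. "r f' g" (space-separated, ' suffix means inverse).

  after r: (1 5)(2 4)
  after g: (1 4 3 2 5)
  after r: (1 2)(3 4)

r g r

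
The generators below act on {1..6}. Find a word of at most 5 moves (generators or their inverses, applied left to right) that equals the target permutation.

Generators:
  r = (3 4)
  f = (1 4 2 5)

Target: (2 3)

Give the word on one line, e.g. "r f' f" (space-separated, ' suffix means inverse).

  after f': (1 5 2 4)
  after r': (1 5 2 3 4)
  after f: (2 3)
  after r: (2 4 3)
  after r: (2 3)

f' r' f r r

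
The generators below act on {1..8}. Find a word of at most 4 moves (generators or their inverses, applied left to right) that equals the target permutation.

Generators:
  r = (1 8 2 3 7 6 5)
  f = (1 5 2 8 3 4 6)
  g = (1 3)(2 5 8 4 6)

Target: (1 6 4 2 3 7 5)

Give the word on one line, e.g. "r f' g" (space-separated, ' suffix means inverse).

  after r: (1 8 2 3 7 6 5)
  after g: (1 4 6 8 5 3 7 2)
  after g: (1 6 4 2 3 7 5)

r g g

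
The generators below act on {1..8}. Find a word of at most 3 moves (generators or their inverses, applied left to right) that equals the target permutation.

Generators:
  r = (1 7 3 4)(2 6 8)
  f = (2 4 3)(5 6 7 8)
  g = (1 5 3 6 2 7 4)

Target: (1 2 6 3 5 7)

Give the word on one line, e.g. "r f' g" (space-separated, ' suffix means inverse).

r' f f

  after r': (1 4 3 7)(2 8 6)
  after f: (1 3 8 7)(2 5 6 4)
  after f: (1 2 6 3 5 7)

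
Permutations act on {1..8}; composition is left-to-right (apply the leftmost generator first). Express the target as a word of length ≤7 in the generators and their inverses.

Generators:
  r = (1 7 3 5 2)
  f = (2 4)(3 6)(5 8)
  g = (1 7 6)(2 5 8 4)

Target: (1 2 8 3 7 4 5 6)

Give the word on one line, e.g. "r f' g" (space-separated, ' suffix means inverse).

f' r' f' r' f

  after f': (2 4)(3 6)(5 8)
  after r': (1 2 4 5 8 3 6 7)
  after f': (1 4 8 6 7)
  after r': (1 4 8 6)(2 5 3 7)
  after f: (1 2 8 3 7 4 5 6)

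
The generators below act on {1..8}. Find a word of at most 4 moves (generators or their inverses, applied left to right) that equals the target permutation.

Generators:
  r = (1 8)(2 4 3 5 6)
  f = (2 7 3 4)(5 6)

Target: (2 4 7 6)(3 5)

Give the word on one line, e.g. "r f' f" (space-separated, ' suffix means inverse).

r f' r'

  after r: (1 8)(2 4 3 5 6)
  after f': (1 8)(2 3 6 4 7)
  after r': (2 4 7 6)(3 5)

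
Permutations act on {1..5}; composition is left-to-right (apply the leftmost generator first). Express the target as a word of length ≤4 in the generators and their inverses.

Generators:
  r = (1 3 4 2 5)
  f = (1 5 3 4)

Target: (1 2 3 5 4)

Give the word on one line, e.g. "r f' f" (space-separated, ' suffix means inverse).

  after r': (1 5 2 4 3)
  after r': (1 2 3 5 4)

r' r'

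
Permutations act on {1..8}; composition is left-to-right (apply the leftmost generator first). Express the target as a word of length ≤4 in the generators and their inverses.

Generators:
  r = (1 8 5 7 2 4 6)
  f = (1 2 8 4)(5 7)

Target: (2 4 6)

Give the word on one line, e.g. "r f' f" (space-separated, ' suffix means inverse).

  after r': (1 6 4 2 7 5 8)
  after f': (1 6 8 4)(2 5)
  after r': (1 4 6)(2 8)(5 7)
  after f: (2 4 6)

r' f' r' f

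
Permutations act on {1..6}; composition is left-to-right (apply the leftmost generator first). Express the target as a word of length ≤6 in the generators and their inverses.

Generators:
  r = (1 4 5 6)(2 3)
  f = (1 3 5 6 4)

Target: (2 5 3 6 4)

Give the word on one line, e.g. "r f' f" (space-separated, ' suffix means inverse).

f f r' f

  after f: (1 3 5 6 4)
  after f: (1 5 4 3 6)
  after r': (1 4 2 3 5)
  after f: (2 5 3 6 4)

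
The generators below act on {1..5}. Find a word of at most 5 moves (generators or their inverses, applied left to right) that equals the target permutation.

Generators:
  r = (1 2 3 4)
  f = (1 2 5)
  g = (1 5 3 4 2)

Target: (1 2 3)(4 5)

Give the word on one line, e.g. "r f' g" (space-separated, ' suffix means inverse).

  after f': (1 5 2)
  after r': (1 5)(2 4 3)
  after f': (1 2 4 3)
  after f': (2 4 3 5)
  after g': (1 2 3)(4 5)

f' r' f' f' g'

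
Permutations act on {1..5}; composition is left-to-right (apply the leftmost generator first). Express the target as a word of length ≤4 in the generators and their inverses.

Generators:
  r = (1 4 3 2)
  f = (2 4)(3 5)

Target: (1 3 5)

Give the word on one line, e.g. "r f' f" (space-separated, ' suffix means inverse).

  after f': (2 4)(3 5)
  after r': (1 2)(3 5 4)
  after r': (1 3 5)

f' r' r'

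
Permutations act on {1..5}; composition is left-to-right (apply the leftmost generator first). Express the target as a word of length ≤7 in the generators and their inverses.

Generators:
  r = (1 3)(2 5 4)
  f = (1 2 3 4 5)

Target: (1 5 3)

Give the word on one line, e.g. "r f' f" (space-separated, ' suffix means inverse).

  after f: (1 2 3 4 5)
  after r': (1 4 2)(3 5)
  after f': (1 3 4)(2 5)
  after f': (1 2 4 5)
  after r: (1 5 3)

f r' f' f' r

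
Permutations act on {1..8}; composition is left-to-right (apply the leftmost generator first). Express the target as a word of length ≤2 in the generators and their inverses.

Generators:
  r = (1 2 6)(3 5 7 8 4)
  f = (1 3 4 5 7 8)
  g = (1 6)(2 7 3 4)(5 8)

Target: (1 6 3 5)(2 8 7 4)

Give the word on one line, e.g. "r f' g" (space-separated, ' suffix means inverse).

  after g: (1 6)(2 7 3 4)(5 8)
  after f: (1 6 3 5)(2 8 7 4)

g f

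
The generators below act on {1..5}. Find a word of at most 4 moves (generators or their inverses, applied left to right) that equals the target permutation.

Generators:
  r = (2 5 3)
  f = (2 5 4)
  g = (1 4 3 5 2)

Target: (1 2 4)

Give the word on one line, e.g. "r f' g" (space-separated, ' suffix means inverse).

f g r f

  after f: (2 5 4)
  after g: (1 4)(3 5)
  after r: (1 4)(2 5)
  after f: (1 2 4)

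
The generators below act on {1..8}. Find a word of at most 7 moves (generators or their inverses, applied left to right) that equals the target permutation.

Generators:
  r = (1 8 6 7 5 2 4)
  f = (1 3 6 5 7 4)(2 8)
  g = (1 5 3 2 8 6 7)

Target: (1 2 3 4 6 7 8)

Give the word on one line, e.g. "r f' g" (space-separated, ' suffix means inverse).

  after g': (1 7 6 8 2 3 5)
  after f': (1 5 4 7 3 6 2)
  after r: (1 2 8 6 4 5)(3 7)
  after f: (1 8 5 3 4 7 6)
  after g': (1 2 3 4 6 7 8)

g' f' r f g'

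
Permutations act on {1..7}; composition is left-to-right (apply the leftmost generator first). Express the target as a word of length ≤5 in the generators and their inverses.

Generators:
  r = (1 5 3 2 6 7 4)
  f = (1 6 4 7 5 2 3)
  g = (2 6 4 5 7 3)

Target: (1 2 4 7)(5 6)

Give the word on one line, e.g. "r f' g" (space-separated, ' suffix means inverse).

  after g: (2 6 4 5 7 3)
  after f': (1 3 5 4 7 2)
  after f': (1 2 3 7 5 6)
  after g': (1 3 5 2 7 4 6)
  after r: (1 2 4 7)(5 6)

g f' f' g' r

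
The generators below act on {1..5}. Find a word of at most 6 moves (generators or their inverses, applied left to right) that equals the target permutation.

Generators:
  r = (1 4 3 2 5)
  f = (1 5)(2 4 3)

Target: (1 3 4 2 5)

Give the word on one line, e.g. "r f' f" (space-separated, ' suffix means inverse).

f' r r f' r'

  after f': (1 5)(2 3 4)
  after r: (4 5)
  after r: (1 4)(2 5 3)
  after f': (1 2)(4 5)
  after r': (1 3 4 2 5)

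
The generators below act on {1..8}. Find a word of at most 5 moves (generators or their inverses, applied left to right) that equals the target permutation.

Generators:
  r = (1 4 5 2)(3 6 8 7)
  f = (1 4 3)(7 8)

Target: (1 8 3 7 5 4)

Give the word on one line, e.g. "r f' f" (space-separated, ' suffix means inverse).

r f r' r'

  after r: (1 4 5 2)(3 6 8 7)
  after f: (1 3 6 7)(2 4 5)
  after r': (1 7 2)(6 8)
  after r': (1 8 3 7 5 4)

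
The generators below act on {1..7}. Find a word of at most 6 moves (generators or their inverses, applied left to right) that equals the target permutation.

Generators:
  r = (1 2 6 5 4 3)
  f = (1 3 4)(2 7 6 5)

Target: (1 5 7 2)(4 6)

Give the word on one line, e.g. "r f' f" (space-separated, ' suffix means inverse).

f r f' r'

  after f: (1 3 4)(2 7 6 5)
  after r: (2 7 5 6 4)
  after f': (1 4 5 7 6 3)
  after r': (1 5 7 2)(4 6)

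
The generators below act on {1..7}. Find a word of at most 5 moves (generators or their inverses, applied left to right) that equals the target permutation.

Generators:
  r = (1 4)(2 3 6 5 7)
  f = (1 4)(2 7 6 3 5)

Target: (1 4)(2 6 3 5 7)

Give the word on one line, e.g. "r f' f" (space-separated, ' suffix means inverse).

  after r': (1 4)(2 7 5 6 3)
  after f': (3 5 7)
  after f': (1 4)(2 5)(6 7)
  after f': (2 3 6)
  after r: (1 4)(2 6 3 5 7)

r' f' f' f' r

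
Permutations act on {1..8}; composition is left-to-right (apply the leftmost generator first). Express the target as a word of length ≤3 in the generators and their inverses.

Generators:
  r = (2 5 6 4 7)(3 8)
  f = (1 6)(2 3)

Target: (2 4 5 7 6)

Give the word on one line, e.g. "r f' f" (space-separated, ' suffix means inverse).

  after r': (2 7 4 6 5)(3 8)
  after r': (2 4 5 7 6)

r' r'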